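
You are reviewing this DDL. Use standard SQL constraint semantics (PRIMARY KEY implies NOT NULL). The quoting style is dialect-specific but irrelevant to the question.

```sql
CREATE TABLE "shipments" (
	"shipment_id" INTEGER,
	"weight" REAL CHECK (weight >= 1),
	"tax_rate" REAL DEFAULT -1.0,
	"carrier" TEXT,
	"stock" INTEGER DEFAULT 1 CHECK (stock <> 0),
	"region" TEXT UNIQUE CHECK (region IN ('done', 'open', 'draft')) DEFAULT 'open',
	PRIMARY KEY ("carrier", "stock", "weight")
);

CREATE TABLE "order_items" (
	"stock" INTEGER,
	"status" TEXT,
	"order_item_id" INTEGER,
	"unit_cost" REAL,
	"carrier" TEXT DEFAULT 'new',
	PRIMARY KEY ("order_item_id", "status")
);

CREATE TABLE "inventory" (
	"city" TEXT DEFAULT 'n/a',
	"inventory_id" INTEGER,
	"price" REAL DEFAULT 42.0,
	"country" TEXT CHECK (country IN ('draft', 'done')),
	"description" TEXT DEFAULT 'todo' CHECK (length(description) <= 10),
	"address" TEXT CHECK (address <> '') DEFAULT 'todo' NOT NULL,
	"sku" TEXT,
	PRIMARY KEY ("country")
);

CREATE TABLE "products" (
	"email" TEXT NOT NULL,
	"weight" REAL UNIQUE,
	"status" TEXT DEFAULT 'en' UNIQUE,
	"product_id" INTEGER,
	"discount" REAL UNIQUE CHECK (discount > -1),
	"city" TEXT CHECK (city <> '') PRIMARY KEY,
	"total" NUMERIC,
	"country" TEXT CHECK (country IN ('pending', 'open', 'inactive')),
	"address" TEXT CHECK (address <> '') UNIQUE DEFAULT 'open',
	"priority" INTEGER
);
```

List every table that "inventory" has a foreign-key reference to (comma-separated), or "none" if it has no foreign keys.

none

No column in inventory has a REFERENCES clause.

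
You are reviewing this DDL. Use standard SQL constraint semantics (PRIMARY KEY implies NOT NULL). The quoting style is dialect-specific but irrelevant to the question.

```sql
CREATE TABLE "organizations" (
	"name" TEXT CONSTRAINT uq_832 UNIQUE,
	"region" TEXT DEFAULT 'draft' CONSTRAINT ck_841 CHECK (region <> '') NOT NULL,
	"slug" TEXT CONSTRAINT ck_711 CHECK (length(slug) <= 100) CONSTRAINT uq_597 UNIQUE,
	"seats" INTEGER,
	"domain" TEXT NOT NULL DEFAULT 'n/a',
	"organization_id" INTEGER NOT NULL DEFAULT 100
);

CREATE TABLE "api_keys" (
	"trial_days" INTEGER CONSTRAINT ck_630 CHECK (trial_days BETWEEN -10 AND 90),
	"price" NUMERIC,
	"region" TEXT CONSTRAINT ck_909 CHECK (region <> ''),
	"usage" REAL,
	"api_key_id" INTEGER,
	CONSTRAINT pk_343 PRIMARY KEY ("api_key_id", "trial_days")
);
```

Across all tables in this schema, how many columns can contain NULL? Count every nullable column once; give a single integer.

organizations: 3 nullable (name, slug, seats — PK none and explicit NOT NULL columns excluded).
api_keys: 3 nullable (price, region, usage — PK (api_key_id, trial_days) and explicit NOT NULL columns excluded).
Total: 3 + 3 = 6.

6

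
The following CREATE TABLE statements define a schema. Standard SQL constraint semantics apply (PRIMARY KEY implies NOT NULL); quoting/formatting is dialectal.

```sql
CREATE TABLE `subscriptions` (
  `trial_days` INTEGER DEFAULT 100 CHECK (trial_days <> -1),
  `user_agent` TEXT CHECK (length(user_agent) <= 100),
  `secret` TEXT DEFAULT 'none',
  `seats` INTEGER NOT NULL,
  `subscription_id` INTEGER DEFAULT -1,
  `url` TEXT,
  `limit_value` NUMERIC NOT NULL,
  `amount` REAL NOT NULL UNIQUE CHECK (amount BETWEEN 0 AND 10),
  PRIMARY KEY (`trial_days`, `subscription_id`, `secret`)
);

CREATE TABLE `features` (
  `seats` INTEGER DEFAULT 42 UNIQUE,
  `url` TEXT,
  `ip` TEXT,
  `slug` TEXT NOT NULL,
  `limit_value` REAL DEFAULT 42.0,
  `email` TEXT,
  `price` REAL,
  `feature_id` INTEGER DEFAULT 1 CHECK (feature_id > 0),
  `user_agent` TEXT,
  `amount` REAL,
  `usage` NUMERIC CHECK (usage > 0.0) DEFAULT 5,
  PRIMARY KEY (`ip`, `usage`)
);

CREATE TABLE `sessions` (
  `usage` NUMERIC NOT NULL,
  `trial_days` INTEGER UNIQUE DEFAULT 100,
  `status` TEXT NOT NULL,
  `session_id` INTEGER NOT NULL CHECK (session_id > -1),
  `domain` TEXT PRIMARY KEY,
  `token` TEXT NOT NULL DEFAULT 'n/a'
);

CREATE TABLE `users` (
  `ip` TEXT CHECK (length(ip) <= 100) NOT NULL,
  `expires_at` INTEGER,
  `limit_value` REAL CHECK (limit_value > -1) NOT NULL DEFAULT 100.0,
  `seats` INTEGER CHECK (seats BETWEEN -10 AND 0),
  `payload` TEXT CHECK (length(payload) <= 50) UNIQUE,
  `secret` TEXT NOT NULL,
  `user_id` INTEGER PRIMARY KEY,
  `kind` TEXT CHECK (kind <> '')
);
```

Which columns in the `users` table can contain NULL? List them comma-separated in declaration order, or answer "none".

- ip: declared NOT NULL → not nullable.
- expires_at: no NOT NULL constraint applies → nullable.
- limit_value: declared NOT NULL → not nullable.
- seats: CHECK does not forbid NULL (a CHECK constraint passes when its expression is NULL) → nullable.
- payload: CHECK does not forbid NULL (a CHECK constraint passes when its expression is NULL) → nullable.
- secret: declared NOT NULL → not nullable.
- user_id: part of the PRIMARY KEY, which implies NOT NULL → not nullable.
- kind: CHECK does not forbid NULL (a CHECK constraint passes when its expression is NULL) → nullable.

expires_at, seats, payload, kind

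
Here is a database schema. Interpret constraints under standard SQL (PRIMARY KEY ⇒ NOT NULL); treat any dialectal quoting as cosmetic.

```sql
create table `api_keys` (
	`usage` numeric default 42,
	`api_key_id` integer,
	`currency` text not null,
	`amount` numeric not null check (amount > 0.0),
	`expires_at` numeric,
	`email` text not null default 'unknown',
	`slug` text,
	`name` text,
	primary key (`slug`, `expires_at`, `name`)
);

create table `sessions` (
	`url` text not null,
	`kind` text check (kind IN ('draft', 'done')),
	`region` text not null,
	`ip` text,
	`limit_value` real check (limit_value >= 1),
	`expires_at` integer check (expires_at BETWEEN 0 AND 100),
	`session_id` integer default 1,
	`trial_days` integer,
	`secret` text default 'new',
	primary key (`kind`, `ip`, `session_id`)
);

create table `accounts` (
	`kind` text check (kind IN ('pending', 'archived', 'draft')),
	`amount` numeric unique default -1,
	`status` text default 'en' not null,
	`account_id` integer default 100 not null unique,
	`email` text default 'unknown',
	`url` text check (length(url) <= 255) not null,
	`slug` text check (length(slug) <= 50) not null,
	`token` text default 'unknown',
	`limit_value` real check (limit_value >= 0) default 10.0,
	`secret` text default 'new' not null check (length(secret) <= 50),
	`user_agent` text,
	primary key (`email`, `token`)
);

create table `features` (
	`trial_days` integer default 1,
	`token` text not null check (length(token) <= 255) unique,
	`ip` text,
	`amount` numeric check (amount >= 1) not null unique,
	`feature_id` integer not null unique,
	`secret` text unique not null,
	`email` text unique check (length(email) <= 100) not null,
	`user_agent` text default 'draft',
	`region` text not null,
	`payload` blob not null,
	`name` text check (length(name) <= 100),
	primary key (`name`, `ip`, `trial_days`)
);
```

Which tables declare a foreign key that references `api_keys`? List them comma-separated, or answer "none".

No REFERENCES clause anywhere in the schema names api_keys.

none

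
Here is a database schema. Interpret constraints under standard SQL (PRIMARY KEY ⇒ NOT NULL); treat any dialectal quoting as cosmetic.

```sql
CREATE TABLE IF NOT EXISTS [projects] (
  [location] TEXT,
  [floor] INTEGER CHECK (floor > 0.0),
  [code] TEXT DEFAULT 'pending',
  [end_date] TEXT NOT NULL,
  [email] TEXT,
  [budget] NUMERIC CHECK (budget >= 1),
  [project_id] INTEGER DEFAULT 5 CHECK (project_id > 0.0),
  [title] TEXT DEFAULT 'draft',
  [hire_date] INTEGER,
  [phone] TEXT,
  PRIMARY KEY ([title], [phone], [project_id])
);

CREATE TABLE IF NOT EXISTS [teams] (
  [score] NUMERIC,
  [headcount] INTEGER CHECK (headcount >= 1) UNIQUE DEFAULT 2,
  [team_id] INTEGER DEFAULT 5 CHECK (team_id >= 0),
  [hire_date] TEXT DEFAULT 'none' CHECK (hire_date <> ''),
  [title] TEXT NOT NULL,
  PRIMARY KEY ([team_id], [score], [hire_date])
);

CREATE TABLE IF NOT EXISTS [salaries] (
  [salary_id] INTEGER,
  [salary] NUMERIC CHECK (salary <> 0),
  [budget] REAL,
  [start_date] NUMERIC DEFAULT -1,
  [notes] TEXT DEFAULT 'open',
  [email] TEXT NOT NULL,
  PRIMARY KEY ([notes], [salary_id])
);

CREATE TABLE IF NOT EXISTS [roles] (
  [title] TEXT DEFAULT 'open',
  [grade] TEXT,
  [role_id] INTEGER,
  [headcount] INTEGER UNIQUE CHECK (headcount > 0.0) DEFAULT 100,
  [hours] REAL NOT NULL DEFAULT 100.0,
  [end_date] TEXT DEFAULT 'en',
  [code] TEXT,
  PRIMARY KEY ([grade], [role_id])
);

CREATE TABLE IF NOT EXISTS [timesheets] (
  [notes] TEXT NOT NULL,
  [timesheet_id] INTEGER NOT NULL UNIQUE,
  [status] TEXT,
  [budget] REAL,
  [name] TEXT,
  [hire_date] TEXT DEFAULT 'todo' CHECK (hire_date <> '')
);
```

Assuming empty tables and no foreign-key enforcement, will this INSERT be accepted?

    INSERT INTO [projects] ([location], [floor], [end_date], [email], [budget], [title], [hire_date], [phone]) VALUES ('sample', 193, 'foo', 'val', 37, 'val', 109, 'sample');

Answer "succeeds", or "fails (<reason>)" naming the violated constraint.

succeeds

NOT NULL columns: end_date is supplied; phone is supplied; project_id defaults to 5; title is supplied.
CHECK constraints: 193 satisfies (floor > 0.0); 37 satisfies (budget >= 1).
No constraint is violated.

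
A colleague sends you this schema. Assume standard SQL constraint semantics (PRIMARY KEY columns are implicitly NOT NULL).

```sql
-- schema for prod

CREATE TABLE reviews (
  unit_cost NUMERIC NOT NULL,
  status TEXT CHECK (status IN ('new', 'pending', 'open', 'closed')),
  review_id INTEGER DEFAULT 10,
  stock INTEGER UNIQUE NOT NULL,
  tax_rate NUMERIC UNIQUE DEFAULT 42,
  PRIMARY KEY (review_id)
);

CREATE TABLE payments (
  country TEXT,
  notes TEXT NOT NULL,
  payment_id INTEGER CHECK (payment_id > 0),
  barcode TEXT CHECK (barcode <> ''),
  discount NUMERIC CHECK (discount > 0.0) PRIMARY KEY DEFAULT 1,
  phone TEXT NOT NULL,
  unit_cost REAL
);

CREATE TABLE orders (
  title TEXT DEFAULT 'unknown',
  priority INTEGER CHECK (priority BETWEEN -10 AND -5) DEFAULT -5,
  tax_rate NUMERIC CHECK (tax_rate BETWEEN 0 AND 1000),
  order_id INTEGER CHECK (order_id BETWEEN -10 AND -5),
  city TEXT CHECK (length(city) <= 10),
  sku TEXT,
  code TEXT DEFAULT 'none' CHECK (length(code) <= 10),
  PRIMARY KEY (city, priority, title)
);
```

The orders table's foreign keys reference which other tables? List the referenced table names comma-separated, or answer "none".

No column in orders has a REFERENCES clause.

none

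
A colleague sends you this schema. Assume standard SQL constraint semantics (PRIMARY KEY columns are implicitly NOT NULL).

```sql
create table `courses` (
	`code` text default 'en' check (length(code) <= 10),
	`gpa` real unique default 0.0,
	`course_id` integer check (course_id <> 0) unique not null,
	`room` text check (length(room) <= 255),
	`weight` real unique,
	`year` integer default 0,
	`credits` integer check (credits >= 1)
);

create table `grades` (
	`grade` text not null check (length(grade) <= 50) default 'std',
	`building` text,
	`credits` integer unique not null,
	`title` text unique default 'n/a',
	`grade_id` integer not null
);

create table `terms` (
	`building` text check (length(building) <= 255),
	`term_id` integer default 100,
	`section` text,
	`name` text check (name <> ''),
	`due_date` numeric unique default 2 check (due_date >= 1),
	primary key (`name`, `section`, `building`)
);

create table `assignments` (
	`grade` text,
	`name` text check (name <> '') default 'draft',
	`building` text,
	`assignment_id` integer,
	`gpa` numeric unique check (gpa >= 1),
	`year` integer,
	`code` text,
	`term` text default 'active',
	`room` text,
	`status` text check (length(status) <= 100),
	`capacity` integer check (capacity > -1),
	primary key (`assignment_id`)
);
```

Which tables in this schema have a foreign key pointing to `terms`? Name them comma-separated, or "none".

No REFERENCES clause anywhere in the schema names terms.

none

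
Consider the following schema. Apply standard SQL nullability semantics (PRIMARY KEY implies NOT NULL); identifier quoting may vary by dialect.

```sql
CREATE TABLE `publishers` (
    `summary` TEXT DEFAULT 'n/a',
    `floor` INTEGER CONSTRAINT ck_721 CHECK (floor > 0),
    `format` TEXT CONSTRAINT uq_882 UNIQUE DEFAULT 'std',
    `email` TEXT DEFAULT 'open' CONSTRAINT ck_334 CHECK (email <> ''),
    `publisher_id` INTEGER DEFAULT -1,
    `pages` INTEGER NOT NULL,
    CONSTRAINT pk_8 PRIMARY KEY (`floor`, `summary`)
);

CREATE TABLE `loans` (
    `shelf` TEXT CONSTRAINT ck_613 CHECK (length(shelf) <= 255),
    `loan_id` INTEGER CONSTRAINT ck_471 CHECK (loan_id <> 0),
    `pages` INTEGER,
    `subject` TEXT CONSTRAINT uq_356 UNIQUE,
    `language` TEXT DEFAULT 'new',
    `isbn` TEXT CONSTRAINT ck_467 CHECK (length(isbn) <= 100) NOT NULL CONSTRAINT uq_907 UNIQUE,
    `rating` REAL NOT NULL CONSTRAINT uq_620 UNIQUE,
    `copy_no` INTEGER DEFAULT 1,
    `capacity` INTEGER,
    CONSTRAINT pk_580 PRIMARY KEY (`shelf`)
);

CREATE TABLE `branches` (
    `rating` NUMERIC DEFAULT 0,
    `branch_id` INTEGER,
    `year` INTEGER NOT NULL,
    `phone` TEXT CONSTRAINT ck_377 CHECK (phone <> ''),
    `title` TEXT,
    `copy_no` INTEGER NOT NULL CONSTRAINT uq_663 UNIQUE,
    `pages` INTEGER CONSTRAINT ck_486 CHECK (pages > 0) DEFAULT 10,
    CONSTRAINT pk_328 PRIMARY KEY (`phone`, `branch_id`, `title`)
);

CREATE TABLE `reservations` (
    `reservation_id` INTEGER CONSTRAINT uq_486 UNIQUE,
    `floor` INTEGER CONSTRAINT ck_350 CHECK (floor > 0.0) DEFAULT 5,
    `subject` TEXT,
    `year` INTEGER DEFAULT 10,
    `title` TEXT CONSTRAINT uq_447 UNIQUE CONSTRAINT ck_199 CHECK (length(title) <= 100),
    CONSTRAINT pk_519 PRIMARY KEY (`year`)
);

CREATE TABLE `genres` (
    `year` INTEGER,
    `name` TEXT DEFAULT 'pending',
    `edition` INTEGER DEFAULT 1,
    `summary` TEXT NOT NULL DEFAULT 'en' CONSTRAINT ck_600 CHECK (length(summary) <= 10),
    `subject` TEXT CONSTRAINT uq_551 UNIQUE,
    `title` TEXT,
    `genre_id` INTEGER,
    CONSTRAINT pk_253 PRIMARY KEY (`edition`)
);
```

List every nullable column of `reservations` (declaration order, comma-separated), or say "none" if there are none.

reservation_id, floor, subject, title

- reservation_id: UNIQUE does not imply NOT NULL → nullable.
- floor: CHECK does not forbid NULL (a CHECK constraint passes when its expression is NULL) → nullable.
- subject: no NOT NULL constraint applies → nullable.
- year: part of the PRIMARY KEY, which implies NOT NULL → not nullable.
- title: CHECK does not forbid NULL (a CHECK constraint passes when its expression is NULL) → nullable.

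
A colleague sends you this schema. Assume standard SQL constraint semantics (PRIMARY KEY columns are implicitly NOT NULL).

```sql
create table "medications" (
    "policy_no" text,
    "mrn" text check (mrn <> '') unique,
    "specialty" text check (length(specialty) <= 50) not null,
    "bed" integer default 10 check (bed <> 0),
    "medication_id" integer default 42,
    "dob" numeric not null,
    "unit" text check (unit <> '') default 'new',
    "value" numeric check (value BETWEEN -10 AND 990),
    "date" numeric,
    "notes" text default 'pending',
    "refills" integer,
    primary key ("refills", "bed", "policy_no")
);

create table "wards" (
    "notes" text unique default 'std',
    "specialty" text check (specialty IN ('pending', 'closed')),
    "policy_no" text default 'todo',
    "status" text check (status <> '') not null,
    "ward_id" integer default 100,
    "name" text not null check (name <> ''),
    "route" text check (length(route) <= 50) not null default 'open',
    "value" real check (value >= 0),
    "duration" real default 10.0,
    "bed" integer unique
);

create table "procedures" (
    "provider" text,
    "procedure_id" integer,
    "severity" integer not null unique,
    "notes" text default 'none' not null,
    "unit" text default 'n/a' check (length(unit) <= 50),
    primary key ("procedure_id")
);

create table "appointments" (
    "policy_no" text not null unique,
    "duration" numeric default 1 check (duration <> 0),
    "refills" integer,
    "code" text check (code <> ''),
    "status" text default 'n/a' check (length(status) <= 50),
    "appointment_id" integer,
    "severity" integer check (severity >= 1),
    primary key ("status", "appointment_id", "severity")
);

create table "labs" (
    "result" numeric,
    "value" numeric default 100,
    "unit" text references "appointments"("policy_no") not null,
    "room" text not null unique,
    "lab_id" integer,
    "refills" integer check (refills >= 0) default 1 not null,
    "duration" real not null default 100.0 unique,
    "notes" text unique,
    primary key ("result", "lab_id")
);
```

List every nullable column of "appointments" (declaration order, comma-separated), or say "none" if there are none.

duration, refills, code

- policy_no: declared NOT NULL → not nullable.
- duration: CHECK does not forbid NULL (a CHECK constraint passes when its expression is NULL) → nullable.
- refills: no NOT NULL constraint applies → nullable.
- code: CHECK does not forbid NULL (a CHECK constraint passes when its expression is NULL) → nullable.
- status: part of the PRIMARY KEY, which implies NOT NULL → not nullable.
- appointment_id: part of the PRIMARY KEY, which implies NOT NULL → not nullable.
- severity: part of the PRIMARY KEY, which implies NOT NULL → not nullable.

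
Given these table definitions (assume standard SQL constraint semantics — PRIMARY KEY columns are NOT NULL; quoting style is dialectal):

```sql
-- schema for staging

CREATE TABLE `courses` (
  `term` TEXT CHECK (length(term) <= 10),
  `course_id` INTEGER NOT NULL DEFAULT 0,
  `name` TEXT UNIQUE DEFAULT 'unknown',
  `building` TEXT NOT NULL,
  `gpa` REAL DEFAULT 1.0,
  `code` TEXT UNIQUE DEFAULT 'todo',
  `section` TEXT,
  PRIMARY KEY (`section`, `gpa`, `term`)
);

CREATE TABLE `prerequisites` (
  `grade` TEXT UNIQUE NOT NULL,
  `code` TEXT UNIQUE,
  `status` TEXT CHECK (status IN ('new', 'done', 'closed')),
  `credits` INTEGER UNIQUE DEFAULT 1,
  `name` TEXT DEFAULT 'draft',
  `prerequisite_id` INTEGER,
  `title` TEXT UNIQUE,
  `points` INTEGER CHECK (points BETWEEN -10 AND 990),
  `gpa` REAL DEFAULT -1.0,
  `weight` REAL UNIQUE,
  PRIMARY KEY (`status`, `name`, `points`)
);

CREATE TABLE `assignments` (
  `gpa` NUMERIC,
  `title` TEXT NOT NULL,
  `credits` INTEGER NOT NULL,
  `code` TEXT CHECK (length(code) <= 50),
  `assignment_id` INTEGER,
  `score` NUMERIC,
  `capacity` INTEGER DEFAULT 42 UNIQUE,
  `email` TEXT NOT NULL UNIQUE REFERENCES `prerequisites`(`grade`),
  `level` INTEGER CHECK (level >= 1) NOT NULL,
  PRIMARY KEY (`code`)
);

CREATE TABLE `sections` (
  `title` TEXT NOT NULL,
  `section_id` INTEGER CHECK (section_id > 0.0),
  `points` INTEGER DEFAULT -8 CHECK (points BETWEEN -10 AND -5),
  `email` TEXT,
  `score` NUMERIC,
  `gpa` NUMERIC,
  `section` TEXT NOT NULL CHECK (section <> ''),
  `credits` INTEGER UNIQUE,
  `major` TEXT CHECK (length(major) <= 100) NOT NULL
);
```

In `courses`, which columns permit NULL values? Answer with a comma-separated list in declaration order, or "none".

name, code

- term: part of the PRIMARY KEY, which implies NOT NULL → not nullable.
- course_id: declared NOT NULL → not nullable.
- name: UNIQUE does not imply NOT NULL → nullable.
- building: declared NOT NULL → not nullable.
- gpa: part of the PRIMARY KEY, which implies NOT NULL → not nullable.
- code: UNIQUE does not imply NOT NULL → nullable.
- section: part of the PRIMARY KEY, which implies NOT NULL → not nullable.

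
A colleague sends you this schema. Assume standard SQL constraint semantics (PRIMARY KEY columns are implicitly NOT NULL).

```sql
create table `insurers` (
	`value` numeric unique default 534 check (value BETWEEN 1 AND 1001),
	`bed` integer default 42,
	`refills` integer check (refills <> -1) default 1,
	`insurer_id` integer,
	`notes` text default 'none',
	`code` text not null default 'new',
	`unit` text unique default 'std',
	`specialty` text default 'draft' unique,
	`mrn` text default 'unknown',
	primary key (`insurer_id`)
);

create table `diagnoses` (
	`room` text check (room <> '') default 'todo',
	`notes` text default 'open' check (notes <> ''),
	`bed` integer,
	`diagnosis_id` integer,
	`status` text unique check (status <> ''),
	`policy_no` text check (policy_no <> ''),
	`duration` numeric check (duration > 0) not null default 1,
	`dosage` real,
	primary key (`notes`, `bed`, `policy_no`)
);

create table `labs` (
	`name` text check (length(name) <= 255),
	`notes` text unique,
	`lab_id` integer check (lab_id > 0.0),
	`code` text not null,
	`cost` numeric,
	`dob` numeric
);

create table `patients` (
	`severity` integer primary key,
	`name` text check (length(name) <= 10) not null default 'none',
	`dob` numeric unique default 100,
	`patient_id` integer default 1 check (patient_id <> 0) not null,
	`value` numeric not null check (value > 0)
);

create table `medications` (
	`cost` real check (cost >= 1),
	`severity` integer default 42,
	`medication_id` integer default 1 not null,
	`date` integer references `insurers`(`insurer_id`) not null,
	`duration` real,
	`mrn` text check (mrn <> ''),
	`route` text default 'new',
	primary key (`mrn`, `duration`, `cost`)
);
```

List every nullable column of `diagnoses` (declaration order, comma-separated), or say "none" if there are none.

- room: CHECK does not forbid NULL (a CHECK constraint passes when its expression is NULL) → nullable.
- notes: part of the PRIMARY KEY, which implies NOT NULL → not nullable.
- bed: part of the PRIMARY KEY, which implies NOT NULL → not nullable.
- diagnosis_id: no NOT NULL constraint applies → nullable.
- status: CHECK does not forbid NULL (a CHECK constraint passes when its expression is NULL) → nullable.
- policy_no: part of the PRIMARY KEY, which implies NOT NULL → not nullable.
- duration: declared NOT NULL → not nullable.
- dosage: no NOT NULL constraint applies → nullable.

room, diagnosis_id, status, dosage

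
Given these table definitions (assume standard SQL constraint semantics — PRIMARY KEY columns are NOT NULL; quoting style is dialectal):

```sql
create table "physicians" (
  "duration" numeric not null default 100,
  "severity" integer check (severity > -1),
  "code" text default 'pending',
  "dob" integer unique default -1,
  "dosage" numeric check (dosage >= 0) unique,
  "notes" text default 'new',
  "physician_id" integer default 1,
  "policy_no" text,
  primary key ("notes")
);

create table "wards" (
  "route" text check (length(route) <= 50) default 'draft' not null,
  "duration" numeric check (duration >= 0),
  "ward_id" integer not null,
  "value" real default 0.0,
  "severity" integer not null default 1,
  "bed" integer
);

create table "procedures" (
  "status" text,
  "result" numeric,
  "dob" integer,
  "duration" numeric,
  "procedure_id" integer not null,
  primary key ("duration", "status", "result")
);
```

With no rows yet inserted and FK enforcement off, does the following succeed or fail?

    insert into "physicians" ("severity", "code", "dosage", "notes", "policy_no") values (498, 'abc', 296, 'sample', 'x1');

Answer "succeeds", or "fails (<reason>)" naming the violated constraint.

NOT NULL columns: duration defaults to 100; notes is supplied.
CHECK constraints: 498 satisfies (severity > -1); 296 satisfies (dosage >= 0).
No constraint is violated.

succeeds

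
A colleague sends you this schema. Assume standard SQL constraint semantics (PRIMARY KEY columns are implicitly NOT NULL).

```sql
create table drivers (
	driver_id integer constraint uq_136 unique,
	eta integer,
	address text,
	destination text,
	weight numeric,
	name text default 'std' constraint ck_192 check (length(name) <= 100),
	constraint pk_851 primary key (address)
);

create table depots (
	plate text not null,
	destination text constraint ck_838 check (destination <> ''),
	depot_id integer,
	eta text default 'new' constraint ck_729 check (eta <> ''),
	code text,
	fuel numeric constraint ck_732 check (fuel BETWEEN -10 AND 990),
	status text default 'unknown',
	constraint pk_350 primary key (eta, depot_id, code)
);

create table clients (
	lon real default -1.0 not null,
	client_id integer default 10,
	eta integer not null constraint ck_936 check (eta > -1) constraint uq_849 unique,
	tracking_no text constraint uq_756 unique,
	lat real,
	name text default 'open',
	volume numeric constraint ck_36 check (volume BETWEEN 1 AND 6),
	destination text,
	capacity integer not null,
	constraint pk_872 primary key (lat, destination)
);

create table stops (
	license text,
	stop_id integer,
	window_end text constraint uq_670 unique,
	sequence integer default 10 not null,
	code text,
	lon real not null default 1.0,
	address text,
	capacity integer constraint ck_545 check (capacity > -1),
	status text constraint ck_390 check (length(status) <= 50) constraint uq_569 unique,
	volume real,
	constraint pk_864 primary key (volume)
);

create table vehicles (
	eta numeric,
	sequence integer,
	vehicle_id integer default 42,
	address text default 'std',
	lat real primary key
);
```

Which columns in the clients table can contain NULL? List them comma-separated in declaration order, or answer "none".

- lon: declared NOT NULL → not nullable.
- client_id: DEFAULT only fills an omitted column; an explicit NULL is still allowed → nullable.
- eta: declared NOT NULL → not nullable.
- tracking_no: UNIQUE does not imply NOT NULL → nullable.
- lat: part of the PRIMARY KEY, which implies NOT NULL → not nullable.
- name: DEFAULT only fills an omitted column; an explicit NULL is still allowed → nullable.
- volume: CHECK does not forbid NULL (a CHECK constraint passes when its expression is NULL) → nullable.
- destination: part of the PRIMARY KEY, which implies NOT NULL → not nullable.
- capacity: declared NOT NULL → not nullable.

client_id, tracking_no, name, volume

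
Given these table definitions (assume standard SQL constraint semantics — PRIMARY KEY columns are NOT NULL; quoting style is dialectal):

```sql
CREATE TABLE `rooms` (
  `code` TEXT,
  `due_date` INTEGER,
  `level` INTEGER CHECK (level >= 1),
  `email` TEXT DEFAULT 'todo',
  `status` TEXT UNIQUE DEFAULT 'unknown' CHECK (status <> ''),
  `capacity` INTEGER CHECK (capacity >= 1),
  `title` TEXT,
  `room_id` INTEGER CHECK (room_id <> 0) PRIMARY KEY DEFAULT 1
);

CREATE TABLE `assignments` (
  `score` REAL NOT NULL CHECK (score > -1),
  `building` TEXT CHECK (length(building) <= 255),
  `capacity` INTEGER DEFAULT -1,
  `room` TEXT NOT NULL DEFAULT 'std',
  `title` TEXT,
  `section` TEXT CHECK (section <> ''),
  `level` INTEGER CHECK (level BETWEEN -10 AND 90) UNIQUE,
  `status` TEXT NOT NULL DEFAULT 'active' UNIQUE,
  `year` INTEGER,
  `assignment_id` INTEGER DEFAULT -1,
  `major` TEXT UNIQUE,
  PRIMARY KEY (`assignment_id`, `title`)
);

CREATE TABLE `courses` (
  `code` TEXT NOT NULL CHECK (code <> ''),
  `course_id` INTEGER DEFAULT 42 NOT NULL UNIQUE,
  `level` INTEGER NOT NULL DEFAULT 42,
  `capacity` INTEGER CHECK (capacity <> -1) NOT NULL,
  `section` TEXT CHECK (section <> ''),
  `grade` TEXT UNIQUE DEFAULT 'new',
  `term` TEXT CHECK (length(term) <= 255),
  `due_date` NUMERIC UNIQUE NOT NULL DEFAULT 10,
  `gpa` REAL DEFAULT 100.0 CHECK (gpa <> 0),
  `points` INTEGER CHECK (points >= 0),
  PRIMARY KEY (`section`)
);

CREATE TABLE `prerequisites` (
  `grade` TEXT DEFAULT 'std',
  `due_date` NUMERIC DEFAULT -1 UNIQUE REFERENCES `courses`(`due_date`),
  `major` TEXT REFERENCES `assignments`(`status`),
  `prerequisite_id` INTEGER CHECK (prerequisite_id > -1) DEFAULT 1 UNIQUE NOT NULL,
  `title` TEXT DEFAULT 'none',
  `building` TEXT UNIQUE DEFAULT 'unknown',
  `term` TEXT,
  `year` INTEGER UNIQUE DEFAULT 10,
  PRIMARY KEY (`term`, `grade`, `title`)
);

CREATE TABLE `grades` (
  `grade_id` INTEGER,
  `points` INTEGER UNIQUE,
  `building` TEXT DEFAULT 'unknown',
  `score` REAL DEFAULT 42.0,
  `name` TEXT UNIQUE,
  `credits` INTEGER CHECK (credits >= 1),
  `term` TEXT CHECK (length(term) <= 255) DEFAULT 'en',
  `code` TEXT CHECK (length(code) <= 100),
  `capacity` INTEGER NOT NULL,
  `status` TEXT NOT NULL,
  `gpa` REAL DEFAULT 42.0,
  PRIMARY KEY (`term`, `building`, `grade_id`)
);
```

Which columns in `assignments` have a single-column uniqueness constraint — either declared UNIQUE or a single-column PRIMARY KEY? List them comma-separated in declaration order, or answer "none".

level, status, major

- score: no UNIQUE or single-column PK constraint.
- building: no UNIQUE or single-column PK constraint.
- capacity: no UNIQUE or single-column PK constraint.
- room: no UNIQUE or single-column PK constraint.
- title: part of a composite PRIMARY KEY — only the tuple is unique, not this column on its own.
- section: no UNIQUE or single-column PK constraint.
- level: declared UNIQUE → unique.
- status: declared UNIQUE → unique.
- year: no UNIQUE or single-column PK constraint.
- assignment_id: part of a composite PRIMARY KEY — only the tuple is unique, not this column on its own.
- major: declared UNIQUE → unique.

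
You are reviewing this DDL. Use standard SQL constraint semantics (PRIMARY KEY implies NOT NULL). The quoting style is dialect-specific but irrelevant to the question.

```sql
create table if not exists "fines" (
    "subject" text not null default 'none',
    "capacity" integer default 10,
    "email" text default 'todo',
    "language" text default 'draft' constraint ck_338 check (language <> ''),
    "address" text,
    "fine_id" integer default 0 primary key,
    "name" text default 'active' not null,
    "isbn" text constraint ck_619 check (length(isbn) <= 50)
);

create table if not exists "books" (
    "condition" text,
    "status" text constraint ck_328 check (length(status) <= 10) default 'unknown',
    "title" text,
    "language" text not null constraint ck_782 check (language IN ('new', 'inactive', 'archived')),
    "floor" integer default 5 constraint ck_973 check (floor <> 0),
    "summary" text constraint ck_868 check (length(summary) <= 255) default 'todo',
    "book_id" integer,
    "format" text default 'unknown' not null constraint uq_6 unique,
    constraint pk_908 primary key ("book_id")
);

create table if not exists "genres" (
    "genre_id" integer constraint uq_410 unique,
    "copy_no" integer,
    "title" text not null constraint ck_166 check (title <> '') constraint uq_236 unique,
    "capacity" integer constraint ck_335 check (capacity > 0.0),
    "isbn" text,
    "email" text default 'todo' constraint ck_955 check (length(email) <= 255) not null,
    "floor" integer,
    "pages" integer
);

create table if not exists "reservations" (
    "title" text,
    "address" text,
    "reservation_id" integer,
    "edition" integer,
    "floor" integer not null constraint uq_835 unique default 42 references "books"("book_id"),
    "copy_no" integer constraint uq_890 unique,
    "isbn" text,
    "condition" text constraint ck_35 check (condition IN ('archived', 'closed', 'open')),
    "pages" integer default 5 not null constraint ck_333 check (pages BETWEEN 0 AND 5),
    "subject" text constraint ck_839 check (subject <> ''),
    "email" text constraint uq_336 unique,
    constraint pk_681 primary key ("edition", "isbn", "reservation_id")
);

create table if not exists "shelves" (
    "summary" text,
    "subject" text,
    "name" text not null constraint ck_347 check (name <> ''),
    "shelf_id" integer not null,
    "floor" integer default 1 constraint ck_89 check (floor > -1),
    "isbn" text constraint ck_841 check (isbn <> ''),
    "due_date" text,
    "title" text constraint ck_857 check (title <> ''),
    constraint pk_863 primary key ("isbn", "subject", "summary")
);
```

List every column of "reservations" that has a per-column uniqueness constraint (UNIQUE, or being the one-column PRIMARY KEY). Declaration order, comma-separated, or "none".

- title: no UNIQUE or single-column PK constraint.
- address: no UNIQUE or single-column PK constraint.
- reservation_id: part of a composite PRIMARY KEY — only the tuple is unique, not this column on its own.
- edition: part of a composite PRIMARY KEY — only the tuple is unique, not this column on its own.
- floor: declared UNIQUE → unique.
- copy_no: declared UNIQUE → unique.
- isbn: part of a composite PRIMARY KEY — only the tuple is unique, not this column on its own.
- condition: no UNIQUE or single-column PK constraint.
- pages: no UNIQUE or single-column PK constraint.
- subject: no UNIQUE or single-column PK constraint.
- email: declared UNIQUE → unique.

floor, copy_no, email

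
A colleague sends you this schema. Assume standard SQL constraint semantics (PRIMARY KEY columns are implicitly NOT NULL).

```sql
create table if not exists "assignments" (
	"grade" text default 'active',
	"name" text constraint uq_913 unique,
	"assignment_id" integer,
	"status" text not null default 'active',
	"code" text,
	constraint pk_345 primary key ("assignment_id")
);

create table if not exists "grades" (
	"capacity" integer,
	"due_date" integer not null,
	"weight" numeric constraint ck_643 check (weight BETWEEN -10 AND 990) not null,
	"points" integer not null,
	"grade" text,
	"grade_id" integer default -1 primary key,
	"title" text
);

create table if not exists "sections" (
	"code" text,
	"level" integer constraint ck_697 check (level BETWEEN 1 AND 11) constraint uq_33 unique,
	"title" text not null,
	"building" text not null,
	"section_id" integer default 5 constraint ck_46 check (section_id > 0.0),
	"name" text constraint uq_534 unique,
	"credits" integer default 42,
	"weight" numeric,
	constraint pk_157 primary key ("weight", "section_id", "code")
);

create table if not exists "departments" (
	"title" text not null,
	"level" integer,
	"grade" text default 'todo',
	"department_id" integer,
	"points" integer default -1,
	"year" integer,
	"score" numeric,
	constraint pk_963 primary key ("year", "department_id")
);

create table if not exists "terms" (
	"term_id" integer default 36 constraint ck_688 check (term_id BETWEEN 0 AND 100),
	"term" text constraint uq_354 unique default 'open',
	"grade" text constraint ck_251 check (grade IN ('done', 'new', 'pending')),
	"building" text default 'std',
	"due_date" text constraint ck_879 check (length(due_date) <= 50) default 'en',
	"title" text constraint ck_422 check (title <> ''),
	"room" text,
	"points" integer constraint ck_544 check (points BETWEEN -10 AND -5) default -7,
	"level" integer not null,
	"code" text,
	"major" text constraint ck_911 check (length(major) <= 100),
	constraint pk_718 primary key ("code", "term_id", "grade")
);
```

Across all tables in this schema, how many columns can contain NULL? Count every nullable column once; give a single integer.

assignments: 3 nullable (grade, name, code — PK (assignment_id) and explicit NOT NULL columns excluded).
grades: 3 nullable (capacity, grade, title — PK (grade_id) and explicit NOT NULL columns excluded).
sections: 3 nullable (level, name, credits — PK (weight, section_id, code) and explicit NOT NULL columns excluded).
departments: 4 nullable (level, grade, points, score — PK (year, department_id) and explicit NOT NULL columns excluded).
terms: 7 nullable (term, building, due_date, title, room, points, major — PK (code, term_id, grade) and explicit NOT NULL columns excluded).
Total: 3 + 3 + 3 + 4 + 7 = 20.

20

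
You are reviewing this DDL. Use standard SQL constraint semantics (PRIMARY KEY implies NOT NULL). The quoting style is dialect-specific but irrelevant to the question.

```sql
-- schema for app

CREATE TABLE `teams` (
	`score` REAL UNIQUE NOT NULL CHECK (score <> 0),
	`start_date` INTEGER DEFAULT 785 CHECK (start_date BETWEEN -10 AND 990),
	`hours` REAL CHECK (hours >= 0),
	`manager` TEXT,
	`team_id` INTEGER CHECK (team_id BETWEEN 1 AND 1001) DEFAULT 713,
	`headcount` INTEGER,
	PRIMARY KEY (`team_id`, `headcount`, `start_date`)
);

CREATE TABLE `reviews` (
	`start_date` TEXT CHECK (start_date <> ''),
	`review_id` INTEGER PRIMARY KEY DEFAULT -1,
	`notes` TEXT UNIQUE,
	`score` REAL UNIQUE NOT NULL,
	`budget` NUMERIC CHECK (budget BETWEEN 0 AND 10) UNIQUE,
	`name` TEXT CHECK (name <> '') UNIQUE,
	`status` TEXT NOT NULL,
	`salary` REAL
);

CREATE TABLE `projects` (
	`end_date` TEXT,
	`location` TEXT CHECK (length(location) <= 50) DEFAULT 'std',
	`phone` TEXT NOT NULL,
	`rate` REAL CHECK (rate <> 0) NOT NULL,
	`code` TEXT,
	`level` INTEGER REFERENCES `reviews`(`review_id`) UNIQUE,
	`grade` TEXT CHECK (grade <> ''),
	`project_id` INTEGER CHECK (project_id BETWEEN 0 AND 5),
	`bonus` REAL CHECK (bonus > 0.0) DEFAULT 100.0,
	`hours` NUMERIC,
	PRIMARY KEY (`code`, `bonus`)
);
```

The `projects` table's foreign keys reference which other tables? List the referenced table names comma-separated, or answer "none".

- level REFERENCES reviews(review_id).

reviews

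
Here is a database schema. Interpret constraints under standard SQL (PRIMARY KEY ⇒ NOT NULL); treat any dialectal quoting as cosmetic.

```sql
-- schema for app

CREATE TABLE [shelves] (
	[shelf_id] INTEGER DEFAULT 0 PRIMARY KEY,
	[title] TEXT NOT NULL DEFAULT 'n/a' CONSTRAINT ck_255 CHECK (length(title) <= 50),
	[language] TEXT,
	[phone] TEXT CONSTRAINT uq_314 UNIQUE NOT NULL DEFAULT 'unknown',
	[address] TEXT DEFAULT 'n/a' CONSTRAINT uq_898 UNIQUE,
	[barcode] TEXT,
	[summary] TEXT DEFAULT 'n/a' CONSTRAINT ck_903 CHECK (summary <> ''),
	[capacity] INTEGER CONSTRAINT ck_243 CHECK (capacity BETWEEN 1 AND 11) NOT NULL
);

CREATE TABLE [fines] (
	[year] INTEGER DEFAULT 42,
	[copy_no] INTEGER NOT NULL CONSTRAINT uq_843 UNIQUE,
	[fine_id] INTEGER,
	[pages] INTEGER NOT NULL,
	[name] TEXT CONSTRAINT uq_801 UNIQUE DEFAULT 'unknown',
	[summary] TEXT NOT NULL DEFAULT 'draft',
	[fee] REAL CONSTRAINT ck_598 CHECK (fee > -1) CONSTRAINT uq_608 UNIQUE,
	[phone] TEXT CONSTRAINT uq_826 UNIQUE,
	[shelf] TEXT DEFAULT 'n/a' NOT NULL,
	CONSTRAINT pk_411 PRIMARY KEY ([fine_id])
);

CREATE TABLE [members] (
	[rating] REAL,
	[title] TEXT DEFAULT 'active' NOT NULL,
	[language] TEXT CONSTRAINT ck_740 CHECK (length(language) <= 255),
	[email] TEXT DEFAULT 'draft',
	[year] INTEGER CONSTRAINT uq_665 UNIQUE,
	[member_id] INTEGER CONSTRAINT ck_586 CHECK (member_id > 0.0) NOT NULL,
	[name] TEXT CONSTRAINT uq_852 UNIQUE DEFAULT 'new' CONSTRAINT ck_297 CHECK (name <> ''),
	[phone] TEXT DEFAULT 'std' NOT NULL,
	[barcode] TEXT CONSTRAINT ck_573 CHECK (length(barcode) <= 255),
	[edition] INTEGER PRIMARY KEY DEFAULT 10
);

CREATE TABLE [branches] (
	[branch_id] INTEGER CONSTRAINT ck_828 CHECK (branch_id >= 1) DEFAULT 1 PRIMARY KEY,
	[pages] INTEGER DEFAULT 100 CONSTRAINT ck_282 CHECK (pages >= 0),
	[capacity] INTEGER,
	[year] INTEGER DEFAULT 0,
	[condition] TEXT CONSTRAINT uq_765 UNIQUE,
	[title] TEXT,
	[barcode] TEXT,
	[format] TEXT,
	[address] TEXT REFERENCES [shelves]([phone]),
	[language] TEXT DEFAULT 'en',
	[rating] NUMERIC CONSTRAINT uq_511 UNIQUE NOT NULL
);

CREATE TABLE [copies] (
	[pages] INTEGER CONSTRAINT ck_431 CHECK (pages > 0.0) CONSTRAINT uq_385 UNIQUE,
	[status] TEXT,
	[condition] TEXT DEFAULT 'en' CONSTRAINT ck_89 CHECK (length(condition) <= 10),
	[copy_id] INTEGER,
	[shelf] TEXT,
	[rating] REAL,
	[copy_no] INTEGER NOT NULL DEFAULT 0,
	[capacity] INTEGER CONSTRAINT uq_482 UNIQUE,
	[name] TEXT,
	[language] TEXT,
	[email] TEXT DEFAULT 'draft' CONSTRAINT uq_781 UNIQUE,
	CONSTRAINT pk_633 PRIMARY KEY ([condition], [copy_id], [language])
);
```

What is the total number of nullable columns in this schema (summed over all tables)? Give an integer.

30

shelves: 4 nullable (language, address, barcode, summary — PK (shelf_id) and explicit NOT NULL columns excluded).
fines: 4 nullable (year, name, fee, phone — PK (fine_id) and explicit NOT NULL columns excluded).
members: 6 nullable (rating, language, email, year, name, barcode — PK (edition) and explicit NOT NULL columns excluded).
branches: 9 nullable (pages, capacity, year, condition, title, barcode, format, address, language — PK (branch_id) and explicit NOT NULL columns excluded).
copies: 7 nullable (pages, status, shelf, rating, capacity, name, email — PK (condition, copy_id, language) and explicit NOT NULL columns excluded).
Total: 4 + 4 + 6 + 9 + 7 = 30.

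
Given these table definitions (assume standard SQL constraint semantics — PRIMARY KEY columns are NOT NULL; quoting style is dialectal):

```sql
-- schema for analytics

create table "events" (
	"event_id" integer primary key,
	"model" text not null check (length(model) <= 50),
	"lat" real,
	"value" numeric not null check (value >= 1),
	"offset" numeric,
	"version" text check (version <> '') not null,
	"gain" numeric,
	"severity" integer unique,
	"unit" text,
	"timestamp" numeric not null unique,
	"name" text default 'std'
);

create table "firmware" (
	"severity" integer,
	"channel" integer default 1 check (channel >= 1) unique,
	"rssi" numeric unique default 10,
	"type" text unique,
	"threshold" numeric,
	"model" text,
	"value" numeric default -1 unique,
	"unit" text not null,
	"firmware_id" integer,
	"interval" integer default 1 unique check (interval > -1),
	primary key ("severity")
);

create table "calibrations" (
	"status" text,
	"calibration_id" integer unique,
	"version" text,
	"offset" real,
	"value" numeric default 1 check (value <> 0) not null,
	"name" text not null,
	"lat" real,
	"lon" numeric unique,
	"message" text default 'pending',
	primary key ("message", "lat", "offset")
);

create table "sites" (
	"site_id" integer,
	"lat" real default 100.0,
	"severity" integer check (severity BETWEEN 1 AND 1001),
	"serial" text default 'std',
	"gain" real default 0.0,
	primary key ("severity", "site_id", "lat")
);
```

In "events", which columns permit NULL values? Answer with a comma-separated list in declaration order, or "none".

lat, offset, gain, severity, unit, name

- event_id: part of the PRIMARY KEY, which implies NOT NULL → not nullable.
- model: declared NOT NULL → not nullable.
- lat: no NOT NULL constraint applies → nullable.
- value: declared NOT NULL → not nullable.
- offset: no NOT NULL constraint applies → nullable.
- version: declared NOT NULL → not nullable.
- gain: no NOT NULL constraint applies → nullable.
- severity: UNIQUE does not imply NOT NULL → nullable.
- unit: no NOT NULL constraint applies → nullable.
- timestamp: declared NOT NULL → not nullable.
- name: DEFAULT only fills an omitted column; an explicit NULL is still allowed → nullable.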